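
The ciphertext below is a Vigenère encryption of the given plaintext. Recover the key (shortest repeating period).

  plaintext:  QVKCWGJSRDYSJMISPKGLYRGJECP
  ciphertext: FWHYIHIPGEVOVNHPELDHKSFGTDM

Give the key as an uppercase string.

PBXWMBZX

  i= 0: F-Q = 15 → P
  i= 1: W-V =  1 → B
  i= 2: H-K = 23 → X
  i= 3: Y-C = 22 → W
  i= 4: I-W = 12 → M
  i= 5: H-G =  1 → B
  i= 6: I-J = 25 → Z
  i= 7: P-S = 23 → X
  i= 8: G-R = 15 → P
  i= 9: E-D =  1 → B
  i=10: V-Y = 23 → X
  i=11: O-S = 22 → W
  i=12: V-J = 12 → M
  i=13: N-M =  1 → B
  i=14: H-I = 25 → Z
  i=15: P-S = 23 → X
  i=16: E-P = 15 → P
  i=17: L-K =  1 → B
  i=18: D-G = 23 → X
  i=19: H-L = 22 → W
  i=20: K-Y = 12 → M
  i=21: S-R =  1 → B
  i=22: F-G = 25 → Z
  i=23: G-J = 23 → X
  i=24: T-E = 15 → P
  i=25: D-C =  1 → B
  i=26: M-P = 23 → X
  shifts repeat with period 8: PBXWMBZX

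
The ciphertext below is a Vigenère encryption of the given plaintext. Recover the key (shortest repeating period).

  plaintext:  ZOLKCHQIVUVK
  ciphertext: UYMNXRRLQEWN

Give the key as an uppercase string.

VKBD

  i= 0: U-Z = 21 → V
  i= 1: Y-O = 10 → K
  i= 2: M-L =  1 → B
  i= 3: N-K =  3 → D
  i= 4: X-C = 21 → V
  i= 5: R-H = 10 → K
  i= 6: R-Q =  1 → B
  i= 7: L-I =  3 → D
  i= 8: Q-V = 21 → V
  i= 9: E-U = 10 → K
  i=10: W-V =  1 → B
  i=11: N-K =  3 → D
  shifts repeat with period 4: VKBD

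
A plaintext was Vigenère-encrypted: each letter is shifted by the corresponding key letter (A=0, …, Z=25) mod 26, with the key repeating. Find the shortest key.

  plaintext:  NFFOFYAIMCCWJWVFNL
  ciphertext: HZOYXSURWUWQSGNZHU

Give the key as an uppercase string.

UUJKS

  i= 0: H-N = 20 → U
  i= 1: Z-F = 20 → U
  i= 2: O-F =  9 → J
  i= 3: Y-O = 10 → K
  i= 4: X-F = 18 → S
  i= 5: S-Y = 20 → U
  i= 6: U-A = 20 → U
  i= 7: R-I =  9 → J
  i= 8: W-M = 10 → K
  i= 9: U-C = 18 → S
  i=10: W-C = 20 → U
  i=11: Q-W = 20 → U
  i=12: S-J =  9 → J
  i=13: G-W = 10 → K
  i=14: N-V = 18 → S
  i=15: Z-F = 20 → U
  i=16: H-N = 20 → U
  i=17: U-L =  9 → J
  shifts repeat with period 5: UUJKS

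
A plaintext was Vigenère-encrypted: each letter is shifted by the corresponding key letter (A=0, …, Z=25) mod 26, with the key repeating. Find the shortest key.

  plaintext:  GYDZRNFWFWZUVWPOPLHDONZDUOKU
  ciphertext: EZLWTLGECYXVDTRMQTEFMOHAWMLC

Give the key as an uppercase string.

YBIXC

  i= 0: E-G = 24 → Y
  i= 1: Z-Y =  1 → B
  i= 2: L-D =  8 → I
  i= 3: W-Z = 23 → X
  i= 4: T-R =  2 → C
  i= 5: L-N = 24 → Y
  i= 6: G-F =  1 → B
  i= 7: E-W =  8 → I
  i= 8: C-F = 23 → X
  i= 9: Y-W =  2 → C
  i=10: X-Z = 24 → Y
  i=11: V-U =  1 → B
  i=12: D-V =  8 → I
  i=13: T-W = 23 → X
  i=14: R-P =  2 → C
  i=15: M-O = 24 → Y
  i=16: Q-P =  1 → B
  i=17: T-L =  8 → I
  i=18: E-H = 23 → X
  i=19: F-D =  2 → C
  i=20: M-O = 24 → Y
  i=21: O-N =  1 → B
  i=22: H-Z =  8 → I
  i=23: A-D = 23 → X
  i=24: W-U =  2 → C
  i=25: M-O = 24 → Y
  i=26: L-K =  1 → B
  i=27: C-U =  8 → I
  shifts repeat with period 5: YBIXC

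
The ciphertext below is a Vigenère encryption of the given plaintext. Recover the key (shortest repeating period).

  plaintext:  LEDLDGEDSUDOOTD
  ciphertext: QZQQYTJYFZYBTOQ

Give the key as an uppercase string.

FVN

  i= 0: Q-L =  5 → F
  i= 1: Z-E = 21 → V
  i= 2: Q-D = 13 → N
  i= 3: Q-L =  5 → F
  i= 4: Y-D = 21 → V
  i= 5: T-G = 13 → N
  i= 6: J-E =  5 → F
  i= 7: Y-D = 21 → V
  i= 8: F-S = 13 → N
  i= 9: Z-U =  5 → F
  i=10: Y-D = 21 → V
  i=11: B-O = 13 → N
  i=12: T-O =  5 → F
  i=13: O-T = 21 → V
  i=14: Q-D = 13 → N
  shifts repeat with period 3: FVN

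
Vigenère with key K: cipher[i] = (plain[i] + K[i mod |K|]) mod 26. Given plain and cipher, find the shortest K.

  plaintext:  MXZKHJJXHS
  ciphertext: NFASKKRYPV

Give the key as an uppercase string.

  i= 0: N-M =  1 → B
  i= 1: F-X =  8 → I
  i= 2: A-Z =  1 → B
  i= 3: S-K =  8 → I
  i= 4: K-H =  3 → D
  i= 5: K-J =  1 → B
  i= 6: R-J =  8 → I
  i= 7: Y-X =  1 → B
  i= 8: P-H =  8 → I
  i= 9: V-S =  3 → D
  shifts repeat with period 5: BIBID

BIBID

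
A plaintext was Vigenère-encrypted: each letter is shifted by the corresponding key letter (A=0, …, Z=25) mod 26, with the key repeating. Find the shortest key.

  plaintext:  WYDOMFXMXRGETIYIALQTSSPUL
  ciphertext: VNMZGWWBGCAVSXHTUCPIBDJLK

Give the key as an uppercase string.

  i= 0: V-W = 25 → Z
  i= 1: N-Y = 15 → P
  i= 2: M-D =  9 → J
  i= 3: Z-O = 11 → L
  i= 4: G-M = 20 → U
  i= 5: W-F = 17 → R
  i= 6: W-X = 25 → Z
  i= 7: B-M = 15 → P
  i= 8: G-X =  9 → J
  i= 9: C-R = 11 → L
  i=10: A-G = 20 → U
  i=11: V-E = 17 → R
  i=12: S-T = 25 → Z
  i=13: X-I = 15 → P
  i=14: H-Y =  9 → J
  i=15: T-I = 11 → L
  i=16: U-A = 20 → U
  i=17: C-L = 17 → R
  i=18: P-Q = 25 → Z
  i=19: I-T = 15 → P
  i=20: B-S =  9 → J
  i=21: D-S = 11 → L
  i=22: J-P = 20 → U
  i=23: L-U = 17 → R
  i=24: K-L = 25 → Z
  shifts repeat with period 6: ZPJLUR

ZPJLUR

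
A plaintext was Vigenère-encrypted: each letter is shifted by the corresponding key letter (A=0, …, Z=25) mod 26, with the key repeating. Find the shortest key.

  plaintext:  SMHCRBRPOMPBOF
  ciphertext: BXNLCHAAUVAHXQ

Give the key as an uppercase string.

JLG

  i= 0: B-S =  9 → J
  i= 1: X-M = 11 → L
  i= 2: N-H =  6 → G
  i= 3: L-C =  9 → J
  i= 4: C-R = 11 → L
  i= 5: H-B =  6 → G
  i= 6: A-R =  9 → J
  i= 7: A-P = 11 → L
  i= 8: U-O =  6 → G
  i= 9: V-M =  9 → J
  i=10: A-P = 11 → L
  i=11: H-B =  6 → G
  i=12: X-O =  9 → J
  i=13: Q-F = 11 → L
  shifts repeat with period 3: JLG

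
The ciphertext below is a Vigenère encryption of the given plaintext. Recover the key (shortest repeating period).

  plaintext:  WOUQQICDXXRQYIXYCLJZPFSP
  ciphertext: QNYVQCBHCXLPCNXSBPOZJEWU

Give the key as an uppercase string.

UZEFA

  i= 0: Q-W = 20 → U
  i= 1: N-O = 25 → Z
  i= 2: Y-U =  4 → E
  i= 3: V-Q =  5 → F
  i= 4: Q-Q =  0 → A
  i= 5: C-I = 20 → U
  i= 6: B-C = 25 → Z
  i= 7: H-D =  4 → E
  i= 8: C-X =  5 → F
  i= 9: X-X =  0 → A
  i=10: L-R = 20 → U
  i=11: P-Q = 25 → Z
  i=12: C-Y =  4 → E
  i=13: N-I =  5 → F
  i=14: X-X =  0 → A
  i=15: S-Y = 20 → U
  i=16: B-C = 25 → Z
  i=17: P-L =  4 → E
  i=18: O-J =  5 → F
  i=19: Z-Z =  0 → A
  i=20: J-P = 20 → U
  i=21: E-F = 25 → Z
  i=22: W-S =  4 → E
  i=23: U-P =  5 → F
  shifts repeat with period 5: UZEFA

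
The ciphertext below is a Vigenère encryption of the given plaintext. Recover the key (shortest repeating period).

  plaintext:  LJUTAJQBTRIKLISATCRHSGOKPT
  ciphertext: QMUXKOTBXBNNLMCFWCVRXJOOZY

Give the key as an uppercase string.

  i= 0: Q-L =  5 → F
  i= 1: M-J =  3 → D
  i= 2: U-U =  0 → A
  i= 3: X-T =  4 → E
  i= 4: K-A = 10 → K
  i= 5: O-J =  5 → F
  i= 6: T-Q =  3 → D
  i= 7: B-B =  0 → A
  i= 8: X-T =  4 → E
  i= 9: B-R = 10 → K
  i=10: N-I =  5 → F
  i=11: N-K =  3 → D
  i=12: L-L =  0 → A
  i=13: M-I =  4 → E
  i=14: C-S = 10 → K
  i=15: F-A =  5 → F
  i=16: W-T =  3 → D
  i=17: C-C =  0 → A
  i=18: V-R =  4 → E
  i=19: R-H = 10 → K
  i=20: X-S =  5 → F
  i=21: J-G =  3 → D
  i=22: O-O =  0 → A
  i=23: O-K =  4 → E
  i=24: Z-P = 10 → K
  i=25: Y-T =  5 → F
  shifts repeat with period 5: FDAEK

FDAEK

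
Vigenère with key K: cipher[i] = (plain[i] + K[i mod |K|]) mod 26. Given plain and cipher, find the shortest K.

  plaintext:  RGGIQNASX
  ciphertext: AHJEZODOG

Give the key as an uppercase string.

JBDW

  i= 0: A-R =  9 → J
  i= 1: H-G =  1 → B
  i= 2: J-G =  3 → D
  i= 3: E-I = 22 → W
  i= 4: Z-Q =  9 → J
  i= 5: O-N =  1 → B
  i= 6: D-A =  3 → D
  i= 7: O-S = 22 → W
  i= 8: G-X =  9 → J
  shifts repeat with period 4: JBDW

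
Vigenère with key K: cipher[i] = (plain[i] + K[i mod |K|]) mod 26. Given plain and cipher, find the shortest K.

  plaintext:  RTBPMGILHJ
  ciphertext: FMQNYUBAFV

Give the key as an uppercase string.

OTPYM

  i= 0: F-R = 14 → O
  i= 1: M-T = 19 → T
  i= 2: Q-B = 15 → P
  i= 3: N-P = 24 → Y
  i= 4: Y-M = 12 → M
  i= 5: U-G = 14 → O
  i= 6: B-I = 19 → T
  i= 7: A-L = 15 → P
  i= 8: F-H = 24 → Y
  i= 9: V-J = 12 → M
  shifts repeat with period 5: OTPYM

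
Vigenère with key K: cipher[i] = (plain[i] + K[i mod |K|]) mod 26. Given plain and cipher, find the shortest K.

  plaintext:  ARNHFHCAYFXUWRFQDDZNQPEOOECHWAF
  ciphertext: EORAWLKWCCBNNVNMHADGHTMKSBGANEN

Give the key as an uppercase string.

  i= 0: E-A =  4 → E
  i= 1: O-R = 23 → X
  i= 2: R-N =  4 → E
  i= 3: A-H = 19 → T
  i= 4: W-F = 17 → R
  i= 5: L-H =  4 → E
  i= 6: K-C =  8 → I
  i= 7: W-A = 22 → W
  i= 8: C-Y =  4 → E
  i= 9: C-F = 23 → X
  i=10: B-X =  4 → E
  i=11: N-U = 19 → T
  i=12: N-W = 17 → R
  i=13: V-R =  4 → E
  i=14: N-F =  8 → I
  i=15: M-Q = 22 → W
  i=16: H-D =  4 → E
  i=17: A-D = 23 → X
  i=18: D-Z =  4 → E
  i=19: G-N = 19 → T
  i=20: H-Q = 17 → R
  i=21: T-P =  4 → E
  i=22: M-E =  8 → I
  i=23: K-O = 22 → W
  i=24: S-O =  4 → E
  i=25: B-E = 23 → X
  i=26: G-C =  4 → E
  i=27: A-H = 19 → T
  i=28: N-W = 17 → R
  i=29: E-A =  4 → E
  i=30: N-F =  8 → I
  shifts repeat with period 8: EXETREIW

EXETREIW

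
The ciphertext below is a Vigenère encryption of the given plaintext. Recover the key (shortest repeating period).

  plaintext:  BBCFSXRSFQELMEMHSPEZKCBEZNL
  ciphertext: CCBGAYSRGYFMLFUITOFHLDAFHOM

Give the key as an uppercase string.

  i= 0: C-B =  1 → B
  i= 1: C-B =  1 → B
  i= 2: B-C = 25 → Z
  i= 3: G-F =  1 → B
  i= 4: A-S =  8 → I
  i= 5: Y-X =  1 → B
  i= 6: S-R =  1 → B
  i= 7: R-S = 25 → Z
  i= 8: G-F =  1 → B
  i= 9: Y-Q =  8 → I
  i=10: F-E =  1 → B
  i=11: M-L =  1 → B
  i=12: L-M = 25 → Z
  i=13: F-E =  1 → B
  i=14: U-M =  8 → I
  i=15: I-H =  1 → B
  i=16: T-S =  1 → B
  i=17: O-P = 25 → Z
  i=18: F-E =  1 → B
  i=19: H-Z =  8 → I
  i=20: L-K =  1 → B
  i=21: D-C =  1 → B
  i=22: A-B = 25 → Z
  i=23: F-E =  1 → B
  i=24: H-Z =  8 → I
  i=25: O-N =  1 → B
  i=26: M-L =  1 → B
  shifts repeat with period 5: BBZBI

BBZBI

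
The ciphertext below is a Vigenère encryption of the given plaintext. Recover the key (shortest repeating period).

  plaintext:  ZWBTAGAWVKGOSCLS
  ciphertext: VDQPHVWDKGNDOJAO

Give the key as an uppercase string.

WHP

  i= 0: V-Z = 22 → W
  i= 1: D-W =  7 → H
  i= 2: Q-B = 15 → P
  i= 3: P-T = 22 → W
  i= 4: H-A =  7 → H
  i= 5: V-G = 15 → P
  i= 6: W-A = 22 → W
  i= 7: D-W =  7 → H
  i= 8: K-V = 15 → P
  i= 9: G-K = 22 → W
  i=10: N-G =  7 → H
  i=11: D-O = 15 → P
  i=12: O-S = 22 → W
  i=13: J-C =  7 → H
  i=14: A-L = 15 → P
  i=15: O-S = 22 → W
  shifts repeat with period 3: WHP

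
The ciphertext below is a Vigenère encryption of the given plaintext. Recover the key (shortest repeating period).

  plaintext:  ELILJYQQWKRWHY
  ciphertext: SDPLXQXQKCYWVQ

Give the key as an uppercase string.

  i= 0: S-E = 14 → O
  i= 1: D-L = 18 → S
  i= 2: P-I =  7 → H
  i= 3: L-L =  0 → A
  i= 4: X-J = 14 → O
  i= 5: Q-Y = 18 → S
  i= 6: X-Q =  7 → H
  i= 7: Q-Q =  0 → A
  i= 8: K-W = 14 → O
  i= 9: C-K = 18 → S
  i=10: Y-R =  7 → H
  i=11: W-W =  0 → A
  i=12: V-H = 14 → O
  i=13: Q-Y = 18 → S
  shifts repeat with period 4: OSHA

OSHA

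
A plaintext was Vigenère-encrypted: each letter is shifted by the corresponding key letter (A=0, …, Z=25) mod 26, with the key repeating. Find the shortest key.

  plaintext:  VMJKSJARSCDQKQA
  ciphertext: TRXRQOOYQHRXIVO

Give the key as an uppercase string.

YFOH

  i= 0: T-V = 24 → Y
  i= 1: R-M =  5 → F
  i= 2: X-J = 14 → O
  i= 3: R-K =  7 → H
  i= 4: Q-S = 24 → Y
  i= 5: O-J =  5 → F
  i= 6: O-A = 14 → O
  i= 7: Y-R =  7 → H
  i= 8: Q-S = 24 → Y
  i= 9: H-C =  5 → F
  i=10: R-D = 14 → O
  i=11: X-Q =  7 → H
  i=12: I-K = 24 → Y
  i=13: V-Q =  5 → F
  i=14: O-A = 14 → O
  shifts repeat with period 4: YFOH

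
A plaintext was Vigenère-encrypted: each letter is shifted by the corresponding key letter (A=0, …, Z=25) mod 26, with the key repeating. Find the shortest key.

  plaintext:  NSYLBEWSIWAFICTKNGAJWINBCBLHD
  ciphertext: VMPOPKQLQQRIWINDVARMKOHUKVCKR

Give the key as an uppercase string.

  i= 0: V-N =  8 → I
  i= 1: M-S = 20 → U
  i= 2: P-Y = 17 → R
  i= 3: O-L =  3 → D
  i= 4: P-B = 14 → O
  i= 5: K-E =  6 → G
  i= 6: Q-W = 20 → U
  i= 7: L-S = 19 → T
  i= 8: Q-I =  8 → I
  i= 9: Q-W = 20 → U
  i=10: R-A = 17 → R
  i=11: I-F =  3 → D
  i=12: W-I = 14 → O
  i=13: I-C =  6 → G
  i=14: N-T = 20 → U
  i=15: D-K = 19 → T
  i=16: V-N =  8 → I
  i=17: A-G = 20 → U
  i=18: R-A = 17 → R
  i=19: M-J =  3 → D
  i=20: K-W = 14 → O
  i=21: O-I =  6 → G
  i=22: H-N = 20 → U
  i=23: U-B = 19 → T
  i=24: K-C =  8 → I
  i=25: V-B = 20 → U
  i=26: C-L = 17 → R
  i=27: K-H =  3 → D
  i=28: R-D = 14 → O
  shifts repeat with period 8: IURDOGUT

IURDOGUT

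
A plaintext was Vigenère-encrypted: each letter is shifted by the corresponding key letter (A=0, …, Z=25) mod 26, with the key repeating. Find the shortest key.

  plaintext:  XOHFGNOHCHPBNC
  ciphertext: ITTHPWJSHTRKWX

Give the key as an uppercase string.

LFMCJJV

  i= 0: I-X = 11 → L
  i= 1: T-O =  5 → F
  i= 2: T-H = 12 → M
  i= 3: H-F =  2 → C
  i= 4: P-G =  9 → J
  i= 5: W-N =  9 → J
  i= 6: J-O = 21 → V
  i= 7: S-H = 11 → L
  i= 8: H-C =  5 → F
  i= 9: T-H = 12 → M
  i=10: R-P =  2 → C
  i=11: K-B =  9 → J
  i=12: W-N =  9 → J
  i=13: X-C = 21 → V
  shifts repeat with period 7: LFMCJJV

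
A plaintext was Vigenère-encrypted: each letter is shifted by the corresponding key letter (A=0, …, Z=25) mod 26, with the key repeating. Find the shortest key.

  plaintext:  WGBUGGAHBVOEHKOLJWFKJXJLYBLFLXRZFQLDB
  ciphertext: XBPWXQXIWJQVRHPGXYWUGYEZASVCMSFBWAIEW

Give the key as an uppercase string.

BVOCRKX

  i= 0: X-W =  1 → B
  i= 1: B-G = 21 → V
  i= 2: P-B = 14 → O
  i= 3: W-U =  2 → C
  i= 4: X-G = 17 → R
  i= 5: Q-G = 10 → K
  i= 6: X-A = 23 → X
  i= 7: I-H =  1 → B
  i= 8: W-B = 21 → V
  i= 9: J-V = 14 → O
  i=10: Q-O =  2 → C
  i=11: V-E = 17 → R
  i=12: R-H = 10 → K
  i=13: H-K = 23 → X
  i=14: P-O =  1 → B
  i=15: G-L = 21 → V
  i=16: X-J = 14 → O
  i=17: Y-W =  2 → C
  i=18: W-F = 17 → R
  i=19: U-K = 10 → K
  i=20: G-J = 23 → X
  i=21: Y-X =  1 → B
  i=22: E-J = 21 → V
  i=23: Z-L = 14 → O
  i=24: A-Y =  2 → C
  i=25: S-B = 17 → R
  i=26: V-L = 10 → K
  i=27: C-F = 23 → X
  i=28: M-L =  1 → B
  i=29: S-X = 21 → V
  i=30: F-R = 14 → O
  i=31: B-Z =  2 → C
  i=32: W-F = 17 → R
  i=33: A-Q = 10 → K
  i=34: I-L = 23 → X
  i=35: E-D =  1 → B
  i=36: W-B = 21 → V
  shifts repeat with period 7: BVOCRKX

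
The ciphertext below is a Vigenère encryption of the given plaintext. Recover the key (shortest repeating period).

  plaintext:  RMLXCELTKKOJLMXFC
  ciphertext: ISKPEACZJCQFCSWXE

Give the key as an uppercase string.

RGZSCW

  i= 0: I-R = 17 → R
  i= 1: S-M =  6 → G
  i= 2: K-L = 25 → Z
  i= 3: P-X = 18 → S
  i= 4: E-C =  2 → C
  i= 5: A-E = 22 → W
  i= 6: C-L = 17 → R
  i= 7: Z-T =  6 → G
  i= 8: J-K = 25 → Z
  i= 9: C-K = 18 → S
  i=10: Q-O =  2 → C
  i=11: F-J = 22 → W
  i=12: C-L = 17 → R
  i=13: S-M =  6 → G
  i=14: W-X = 25 → Z
  i=15: X-F = 18 → S
  i=16: E-C =  2 → C
  shifts repeat with period 6: RGZSCW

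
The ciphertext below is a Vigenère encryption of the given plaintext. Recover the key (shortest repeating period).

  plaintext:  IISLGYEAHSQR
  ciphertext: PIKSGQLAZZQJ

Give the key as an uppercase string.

HAS

  i= 0: P-I =  7 → H
  i= 1: I-I =  0 → A
  i= 2: K-S = 18 → S
  i= 3: S-L =  7 → H
  i= 4: G-G =  0 → A
  i= 5: Q-Y = 18 → S
  i= 6: L-E =  7 → H
  i= 7: A-A =  0 → A
  i= 8: Z-H = 18 → S
  i= 9: Z-S =  7 → H
  i=10: Q-Q =  0 → A
  i=11: J-R = 18 → S
  shifts repeat with period 3: HAS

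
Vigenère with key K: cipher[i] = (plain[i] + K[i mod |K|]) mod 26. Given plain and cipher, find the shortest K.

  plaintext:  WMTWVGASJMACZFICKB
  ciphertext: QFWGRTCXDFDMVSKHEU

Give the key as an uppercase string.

  i= 0: Q-W = 20 → U
  i= 1: F-M = 19 → T
  i= 2: W-T =  3 → D
  i= 3: G-W = 10 → K
  i= 4: R-V = 22 → W
  i= 5: T-G = 13 → N
  i= 6: C-A =  2 → C
  i= 7: X-S =  5 → F
  i= 8: D-J = 20 → U
  i= 9: F-M = 19 → T
  i=10: D-A =  3 → D
  i=11: M-C = 10 → K
  i=12: V-Z = 22 → W
  i=13: S-F = 13 → N
  i=14: K-I =  2 → C
  i=15: H-C =  5 → F
  i=16: E-K = 20 → U
  i=17: U-B = 19 → T
  shifts repeat with period 8: UTDKWNCF

UTDKWNCF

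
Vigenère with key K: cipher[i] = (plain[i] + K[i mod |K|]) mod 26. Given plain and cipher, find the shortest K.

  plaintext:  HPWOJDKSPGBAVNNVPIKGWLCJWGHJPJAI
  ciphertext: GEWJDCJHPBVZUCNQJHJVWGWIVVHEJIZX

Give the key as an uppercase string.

ZPAVUZ

  i= 0: G-H = 25 → Z
  i= 1: E-P = 15 → P
  i= 2: W-W =  0 → A
  i= 3: J-O = 21 → V
  i= 4: D-J = 20 → U
  i= 5: C-D = 25 → Z
  i= 6: J-K = 25 → Z
  i= 7: H-S = 15 → P
  i= 8: P-P =  0 → A
  i= 9: B-G = 21 → V
  i=10: V-B = 20 → U
  i=11: Z-A = 25 → Z
  i=12: U-V = 25 → Z
  i=13: C-N = 15 → P
  i=14: N-N =  0 → A
  i=15: Q-V = 21 → V
  i=16: J-P = 20 → U
  i=17: H-I = 25 → Z
  i=18: J-K = 25 → Z
  i=19: V-G = 15 → P
  i=20: W-W =  0 → A
  i=21: G-L = 21 → V
  i=22: W-C = 20 → U
  i=23: I-J = 25 → Z
  i=24: V-W = 25 → Z
  i=25: V-G = 15 → P
  i=26: H-H =  0 → A
  i=27: E-J = 21 → V
  i=28: J-P = 20 → U
  i=29: I-J = 25 → Z
  i=30: Z-A = 25 → Z
  i=31: X-I = 15 → P
  shifts repeat with period 6: ZPAVUZ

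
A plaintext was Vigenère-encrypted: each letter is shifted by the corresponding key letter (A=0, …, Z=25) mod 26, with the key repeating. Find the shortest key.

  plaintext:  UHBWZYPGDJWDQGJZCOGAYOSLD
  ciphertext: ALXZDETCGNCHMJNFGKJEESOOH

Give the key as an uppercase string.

  i= 0: A-U =  6 → G
  i= 1: L-H =  4 → E
  i= 2: X-B = 22 → W
  i= 3: Z-W =  3 → D
  i= 4: D-Z =  4 → E
  i= 5: E-Y =  6 → G
  i= 6: T-P =  4 → E
  i= 7: C-G = 22 → W
  i= 8: G-D =  3 → D
  i= 9: N-J =  4 → E
  i=10: C-W =  6 → G
  i=11: H-D =  4 → E
  i=12: M-Q = 22 → W
  i=13: J-G =  3 → D
  i=14: N-J =  4 → E
  i=15: F-Z =  6 → G
  i=16: G-C =  4 → E
  i=17: K-O = 22 → W
  i=18: J-G =  3 → D
  i=19: E-A =  4 → E
  i=20: E-Y =  6 → G
  i=21: S-O =  4 → E
  i=22: O-S = 22 → W
  i=23: O-L =  3 → D
  i=24: H-D =  4 → E
  shifts repeat with period 5: GEWDE

GEWDE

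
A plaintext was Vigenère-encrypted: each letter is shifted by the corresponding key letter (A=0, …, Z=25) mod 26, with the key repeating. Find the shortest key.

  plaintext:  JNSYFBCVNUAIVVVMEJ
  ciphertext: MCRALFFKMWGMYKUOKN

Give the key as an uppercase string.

  i= 0: M-J =  3 → D
  i= 1: C-N = 15 → P
  i= 2: R-S = 25 → Z
  i= 3: A-Y =  2 → C
  i= 4: L-F =  6 → G
  i= 5: F-B =  4 → E
  i= 6: F-C =  3 → D
  i= 7: K-V = 15 → P
  i= 8: M-N = 25 → Z
  i= 9: W-U =  2 → C
  i=10: G-A =  6 → G
  i=11: M-I =  4 → E
  i=12: Y-V =  3 → D
  i=13: K-V = 15 → P
  i=14: U-V = 25 → Z
  i=15: O-M =  2 → C
  i=16: K-E =  6 → G
  i=17: N-J =  4 → E
  shifts repeat with period 6: DPZCGE

DPZCGE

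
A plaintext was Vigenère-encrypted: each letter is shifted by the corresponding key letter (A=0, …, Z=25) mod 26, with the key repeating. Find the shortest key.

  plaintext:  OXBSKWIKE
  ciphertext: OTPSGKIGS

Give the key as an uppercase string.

  i= 0: O-O =  0 → A
  i= 1: T-X = 22 → W
  i= 2: P-B = 14 → O
  i= 3: S-S =  0 → A
  i= 4: G-K = 22 → W
  i= 5: K-W = 14 → O
  i= 6: I-I =  0 → A
  i= 7: G-K = 22 → W
  i= 8: S-E = 14 → O
  shifts repeat with period 3: AWO

AWO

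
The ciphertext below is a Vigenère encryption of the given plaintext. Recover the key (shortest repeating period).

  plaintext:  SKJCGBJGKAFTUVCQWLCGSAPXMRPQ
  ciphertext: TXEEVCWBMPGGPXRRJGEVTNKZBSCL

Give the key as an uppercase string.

  i= 0: T-S =  1 → B
  i= 1: X-K = 13 → N
  i= 2: E-J = 21 → V
  i= 3: E-C =  2 → C
  i= 4: V-G = 15 → P
  i= 5: C-B =  1 → B
  i= 6: W-J = 13 → N
  i= 7: B-G = 21 → V
  i= 8: M-K =  2 → C
  i= 9: P-A = 15 → P
  i=10: G-F =  1 → B
  i=11: G-T = 13 → N
  i=12: P-U = 21 → V
  i=13: X-V =  2 → C
  i=14: R-C = 15 → P
  i=15: R-Q =  1 → B
  i=16: J-W = 13 → N
  i=17: G-L = 21 → V
  i=18: E-C =  2 → C
  i=19: V-G = 15 → P
  i=20: T-S =  1 → B
  i=21: N-A = 13 → N
  i=22: K-P = 21 → V
  i=23: Z-X =  2 → C
  i=24: B-M = 15 → P
  i=25: S-R =  1 → B
  i=26: C-P = 13 → N
  i=27: L-Q = 21 → V
  shifts repeat with period 5: BNVCP

BNVCP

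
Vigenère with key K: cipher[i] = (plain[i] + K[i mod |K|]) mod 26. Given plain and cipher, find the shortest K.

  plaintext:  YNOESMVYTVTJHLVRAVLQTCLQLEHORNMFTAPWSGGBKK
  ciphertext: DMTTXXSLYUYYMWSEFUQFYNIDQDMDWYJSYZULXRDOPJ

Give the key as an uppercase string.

FZFPFLXN

  i= 0: D-Y =  5 → F
  i= 1: M-N = 25 → Z
  i= 2: T-O =  5 → F
  i= 3: T-E = 15 → P
  i= 4: X-S =  5 → F
  i= 5: X-M = 11 → L
  i= 6: S-V = 23 → X
  i= 7: L-Y = 13 → N
  i= 8: Y-T =  5 → F
  i= 9: U-V = 25 → Z
  i=10: Y-T =  5 → F
  i=11: Y-J = 15 → P
  i=12: M-H =  5 → F
  i=13: W-L = 11 → L
  i=14: S-V = 23 → X
  i=15: E-R = 13 → N
  i=16: F-A =  5 → F
  i=17: U-V = 25 → Z
  i=18: Q-L =  5 → F
  i=19: F-Q = 15 → P
  i=20: Y-T =  5 → F
  i=21: N-C = 11 → L
  i=22: I-L = 23 → X
  i=23: D-Q = 13 → N
  i=24: Q-L =  5 → F
  i=25: D-E = 25 → Z
  i=26: M-H =  5 → F
  i=27: D-O = 15 → P
  i=28: W-R =  5 → F
  i=29: Y-N = 11 → L
  i=30: J-M = 23 → X
  i=31: S-F = 13 → N
  i=32: Y-T =  5 → F
  i=33: Z-A = 25 → Z
  i=34: U-P =  5 → F
  i=35: L-W = 15 → P
  i=36: X-S =  5 → F
  i=37: R-G = 11 → L
  i=38: D-G = 23 → X
  i=39: O-B = 13 → N
  i=40: P-K =  5 → F
  i=41: J-K = 25 → Z
  shifts repeat with period 8: FZFPFLXN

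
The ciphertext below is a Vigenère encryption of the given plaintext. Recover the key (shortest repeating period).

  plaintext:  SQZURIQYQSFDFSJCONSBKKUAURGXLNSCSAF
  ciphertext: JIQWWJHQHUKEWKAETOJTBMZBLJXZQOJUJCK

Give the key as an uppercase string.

  i= 0: J-S = 17 → R
  i= 1: I-Q = 18 → S
  i= 2: Q-Z = 17 → R
  i= 3: W-U =  2 → C
  i= 4: W-R =  5 → F
  i= 5: J-I =  1 → B
  i= 6: H-Q = 17 → R
  i= 7: Q-Y = 18 → S
  i= 8: H-Q = 17 → R
  i= 9: U-S =  2 → C
  i=10: K-F =  5 → F
  i=11: E-D =  1 → B
  i=12: W-F = 17 → R
  i=13: K-S = 18 → S
  i=14: A-J = 17 → R
  i=15: E-C =  2 → C
  i=16: T-O =  5 → F
  i=17: O-N =  1 → B
  i=18: J-S = 17 → R
  i=19: T-B = 18 → S
  i=20: B-K = 17 → R
  i=21: M-K =  2 → C
  i=22: Z-U =  5 → F
  i=23: B-A =  1 → B
  i=24: L-U = 17 → R
  i=25: J-R = 18 → S
  i=26: X-G = 17 → R
  i=27: Z-X =  2 → C
  i=28: Q-L =  5 → F
  i=29: O-N =  1 → B
  i=30: J-S = 17 → R
  i=31: U-C = 18 → S
  i=32: J-S = 17 → R
  i=33: C-A =  2 → C
  i=34: K-F =  5 → F
  shifts repeat with period 6: RSRCFB

RSRCFB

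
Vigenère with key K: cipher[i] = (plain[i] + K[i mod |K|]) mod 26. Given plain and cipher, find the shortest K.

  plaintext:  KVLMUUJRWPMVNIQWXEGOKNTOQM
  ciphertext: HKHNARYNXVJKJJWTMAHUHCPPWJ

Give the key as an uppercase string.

  i= 0: H-K = 23 → X
  i= 1: K-V = 15 → P
  i= 2: H-L = 22 → W
  i= 3: N-M =  1 → B
  i= 4: A-U =  6 → G
  i= 5: R-U = 23 → X
  i= 6: Y-J = 15 → P
  i= 7: N-R = 22 → W
  i= 8: X-W =  1 → B
  i= 9: V-P =  6 → G
  i=10: J-M = 23 → X
  i=11: K-V = 15 → P
  i=12: J-N = 22 → W
  i=13: J-I =  1 → B
  i=14: W-Q =  6 → G
  i=15: T-W = 23 → X
  i=16: M-X = 15 → P
  i=17: A-E = 22 → W
  i=18: H-G =  1 → B
  i=19: U-O =  6 → G
  i=20: H-K = 23 → X
  i=21: C-N = 15 → P
  i=22: P-T = 22 → W
  i=23: P-O =  1 → B
  i=24: W-Q =  6 → G
  i=25: J-M = 23 → X
  shifts repeat with period 5: XPWBG

XPWBG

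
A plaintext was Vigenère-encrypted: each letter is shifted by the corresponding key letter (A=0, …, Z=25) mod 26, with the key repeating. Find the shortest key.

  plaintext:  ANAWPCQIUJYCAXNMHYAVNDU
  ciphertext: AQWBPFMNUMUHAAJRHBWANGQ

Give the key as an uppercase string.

ADWF

  i= 0: A-A =  0 → A
  i= 1: Q-N =  3 → D
  i= 2: W-A = 22 → W
  i= 3: B-W =  5 → F
  i= 4: P-P =  0 → A
  i= 5: F-C =  3 → D
  i= 6: M-Q = 22 → W
  i= 7: N-I =  5 → F
  i= 8: U-U =  0 → A
  i= 9: M-J =  3 → D
  i=10: U-Y = 22 → W
  i=11: H-C =  5 → F
  i=12: A-A =  0 → A
  i=13: A-X =  3 → D
  i=14: J-N = 22 → W
  i=15: R-M =  5 → F
  i=16: H-H =  0 → A
  i=17: B-Y =  3 → D
  i=18: W-A = 22 → W
  i=19: A-V =  5 → F
  i=20: N-N =  0 → A
  i=21: G-D =  3 → D
  i=22: Q-U = 22 → W
  shifts repeat with period 4: ADWF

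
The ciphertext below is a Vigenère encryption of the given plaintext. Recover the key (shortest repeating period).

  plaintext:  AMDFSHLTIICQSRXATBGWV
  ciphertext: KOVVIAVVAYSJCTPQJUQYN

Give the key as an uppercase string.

  i= 0: K-A = 10 → K
  i= 1: O-M =  2 → C
  i= 2: V-D = 18 → S
  i= 3: V-F = 16 → Q
  i= 4: I-S = 16 → Q
  i= 5: A-H = 19 → T
  i= 6: V-L = 10 → K
  i= 7: V-T =  2 → C
  i= 8: A-I = 18 → S
  i= 9: Y-I = 16 → Q
  i=10: S-C = 16 → Q
  i=11: J-Q = 19 → T
  i=12: C-S = 10 → K
  i=13: T-R =  2 → C
  i=14: P-X = 18 → S
  i=15: Q-A = 16 → Q
  i=16: J-T = 16 → Q
  i=17: U-B = 19 → T
  i=18: Q-G = 10 → K
  i=19: Y-W =  2 → C
  i=20: N-V = 18 → S
  shifts repeat with period 6: KCSQQT

KCSQQT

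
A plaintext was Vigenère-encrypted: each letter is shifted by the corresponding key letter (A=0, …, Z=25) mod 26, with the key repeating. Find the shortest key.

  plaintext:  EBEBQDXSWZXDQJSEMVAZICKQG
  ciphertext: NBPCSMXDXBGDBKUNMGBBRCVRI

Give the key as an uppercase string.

JALBC

  i= 0: N-E =  9 → J
  i= 1: B-B =  0 → A
  i= 2: P-E = 11 → L
  i= 3: C-B =  1 → B
  i= 4: S-Q =  2 → C
  i= 5: M-D =  9 → J
  i= 6: X-X =  0 → A
  i= 7: D-S = 11 → L
  i= 8: X-W =  1 → B
  i= 9: B-Z =  2 → C
  i=10: G-X =  9 → J
  i=11: D-D =  0 → A
  i=12: B-Q = 11 → L
  i=13: K-J =  1 → B
  i=14: U-S =  2 → C
  i=15: N-E =  9 → J
  i=16: M-M =  0 → A
  i=17: G-V = 11 → L
  i=18: B-A =  1 → B
  i=19: B-Z =  2 → C
  i=20: R-I =  9 → J
  i=21: C-C =  0 → A
  i=22: V-K = 11 → L
  i=23: R-Q =  1 → B
  i=24: I-G =  2 → C
  shifts repeat with period 5: JALBC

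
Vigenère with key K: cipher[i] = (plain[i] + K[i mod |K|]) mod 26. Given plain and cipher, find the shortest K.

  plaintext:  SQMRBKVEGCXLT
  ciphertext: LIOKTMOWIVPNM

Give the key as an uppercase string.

TSC

  i= 0: L-S = 19 → T
  i= 1: I-Q = 18 → S
  i= 2: O-M =  2 → C
  i= 3: K-R = 19 → T
  i= 4: T-B = 18 → S
  i= 5: M-K =  2 → C
  i= 6: O-V = 19 → T
  i= 7: W-E = 18 → S
  i= 8: I-G =  2 → C
  i= 9: V-C = 19 → T
  i=10: P-X = 18 → S
  i=11: N-L =  2 → C
  i=12: M-T = 19 → T
  shifts repeat with period 3: TSC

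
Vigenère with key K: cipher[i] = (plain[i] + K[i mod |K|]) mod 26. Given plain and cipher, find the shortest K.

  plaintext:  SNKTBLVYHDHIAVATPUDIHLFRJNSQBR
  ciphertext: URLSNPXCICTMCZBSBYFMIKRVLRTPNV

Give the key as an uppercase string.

CEBZME

  i= 0: U-S =  2 → C
  i= 1: R-N =  4 → E
  i= 2: L-K =  1 → B
  i= 3: S-T = 25 → Z
  i= 4: N-B = 12 → M
  i= 5: P-L =  4 → E
  i= 6: X-V =  2 → C
  i= 7: C-Y =  4 → E
  i= 8: I-H =  1 → B
  i= 9: C-D = 25 → Z
  i=10: T-H = 12 → M
  i=11: M-I =  4 → E
  i=12: C-A =  2 → C
  i=13: Z-V =  4 → E
  i=14: B-A =  1 → B
  i=15: S-T = 25 → Z
  i=16: B-P = 12 → M
  i=17: Y-U =  4 → E
  i=18: F-D =  2 → C
  i=19: M-I =  4 → E
  i=20: I-H =  1 → B
  i=21: K-L = 25 → Z
  i=22: R-F = 12 → M
  i=23: V-R =  4 → E
  i=24: L-J =  2 → C
  i=25: R-N =  4 → E
  i=26: T-S =  1 → B
  i=27: P-Q = 25 → Z
  i=28: N-B = 12 → M
  i=29: V-R =  4 → E
  shifts repeat with period 6: CEBZME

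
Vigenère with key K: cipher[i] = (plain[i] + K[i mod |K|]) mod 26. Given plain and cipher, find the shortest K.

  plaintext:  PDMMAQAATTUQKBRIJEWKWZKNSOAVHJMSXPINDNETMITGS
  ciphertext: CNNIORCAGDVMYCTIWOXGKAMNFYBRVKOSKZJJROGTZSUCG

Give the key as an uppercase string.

NKBWOBCA

  i= 0: C-P = 13 → N
  i= 1: N-D = 10 → K
  i= 2: N-M =  1 → B
  i= 3: I-M = 22 → W
  i= 4: O-A = 14 → O
  i= 5: R-Q =  1 → B
  i= 6: C-A =  2 → C
  i= 7: A-A =  0 → A
  i= 8: G-T = 13 → N
  i= 9: D-T = 10 → K
  i=10: V-U =  1 → B
  i=11: M-Q = 22 → W
  i=12: Y-K = 14 → O
  i=13: C-B =  1 → B
  i=14: T-R =  2 → C
  i=15: I-I =  0 → A
  i=16: W-J = 13 → N
  i=17: O-E = 10 → K
  i=18: X-W =  1 → B
  i=19: G-K = 22 → W
  i=20: K-W = 14 → O
  i=21: A-Z =  1 → B
  i=22: M-K =  2 → C
  i=23: N-N =  0 → A
  i=24: F-S = 13 → N
  i=25: Y-O = 10 → K
  i=26: B-A =  1 → B
  i=27: R-V = 22 → W
  i=28: V-H = 14 → O
  i=29: K-J =  1 → B
  i=30: O-M =  2 → C
  i=31: S-S =  0 → A
  i=32: K-X = 13 → N
  i=33: Z-P = 10 → K
  i=34: J-I =  1 → B
  i=35: J-N = 22 → W
  i=36: R-D = 14 → O
  i=37: O-N =  1 → B
  i=38: G-E =  2 → C
  i=39: T-T =  0 → A
  i=40: Z-M = 13 → N
  i=41: S-I = 10 → K
  i=42: U-T =  1 → B
  i=43: C-G = 22 → W
  i=44: G-S = 14 → O
  shifts repeat with period 8: NKBWOBCA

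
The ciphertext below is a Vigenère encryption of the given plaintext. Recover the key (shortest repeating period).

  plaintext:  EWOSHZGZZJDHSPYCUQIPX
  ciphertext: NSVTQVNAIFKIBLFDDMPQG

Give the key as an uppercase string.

JWHB

  i= 0: N-E =  9 → J
  i= 1: S-W = 22 → W
  i= 2: V-O =  7 → H
  i= 3: T-S =  1 → B
  i= 4: Q-H =  9 → J
  i= 5: V-Z = 22 → W
  i= 6: N-G =  7 → H
  i= 7: A-Z =  1 → B
  i= 8: I-Z =  9 → J
  i= 9: F-J = 22 → W
  i=10: K-D =  7 → H
  i=11: I-H =  1 → B
  i=12: B-S =  9 → J
  i=13: L-P = 22 → W
  i=14: F-Y =  7 → H
  i=15: D-C =  1 → B
  i=16: D-U =  9 → J
  i=17: M-Q = 22 → W
  i=18: P-I =  7 → H
  i=19: Q-P =  1 → B
  i=20: G-X =  9 → J
  shifts repeat with period 4: JWHB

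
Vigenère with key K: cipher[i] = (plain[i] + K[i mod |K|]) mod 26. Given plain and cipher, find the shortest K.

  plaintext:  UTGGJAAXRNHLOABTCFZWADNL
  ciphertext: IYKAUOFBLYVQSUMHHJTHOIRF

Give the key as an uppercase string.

  i= 0: I-U = 14 → O
  i= 1: Y-T =  5 → F
  i= 2: K-G =  4 → E
  i= 3: A-G = 20 → U
  i= 4: U-J = 11 → L
  i= 5: O-A = 14 → O
  i= 6: F-A =  5 → F
  i= 7: B-X =  4 → E
  i= 8: L-R = 20 → U
  i= 9: Y-N = 11 → L
  i=10: V-H = 14 → O
  i=11: Q-L =  5 → F
  i=12: S-O =  4 → E
  i=13: U-A = 20 → U
  i=14: M-B = 11 → L
  i=15: H-T = 14 → O
  i=16: H-C =  5 → F
  i=17: J-F =  4 → E
  i=18: T-Z = 20 → U
  i=19: H-W = 11 → L
  i=20: O-A = 14 → O
  i=21: I-D =  5 → F
  i=22: R-N =  4 → E
  i=23: F-L = 20 → U
  shifts repeat with period 5: OFEUL

OFEUL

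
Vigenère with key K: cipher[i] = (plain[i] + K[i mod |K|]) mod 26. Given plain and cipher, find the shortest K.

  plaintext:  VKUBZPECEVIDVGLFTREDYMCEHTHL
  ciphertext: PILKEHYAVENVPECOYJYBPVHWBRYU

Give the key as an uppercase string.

  i= 0: P-V = 20 → U
  i= 1: I-K = 24 → Y
  i= 2: L-U = 17 → R
  i= 3: K-B =  9 → J
  i= 4: E-Z =  5 → F
  i= 5: H-P = 18 → S
  i= 6: Y-E = 20 → U
  i= 7: A-C = 24 → Y
  i= 8: V-E = 17 → R
  i= 9: E-V =  9 → J
  i=10: N-I =  5 → F
  i=11: V-D = 18 → S
  i=12: P-V = 20 → U
  i=13: E-G = 24 → Y
  i=14: C-L = 17 → R
  i=15: O-F =  9 → J
  i=16: Y-T =  5 → F
  i=17: J-R = 18 → S
  i=18: Y-E = 20 → U
  i=19: B-D = 24 → Y
  i=20: P-Y = 17 → R
  i=21: V-M =  9 → J
  i=22: H-C =  5 → F
  i=23: W-E = 18 → S
  i=24: B-H = 20 → U
  i=25: R-T = 24 → Y
  i=26: Y-H = 17 → R
  i=27: U-L =  9 → J
  shifts repeat with period 6: UYRJFS

UYRJFS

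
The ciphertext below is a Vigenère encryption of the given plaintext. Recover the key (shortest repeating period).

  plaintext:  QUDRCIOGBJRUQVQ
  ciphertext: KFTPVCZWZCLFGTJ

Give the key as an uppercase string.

  i= 0: K-Q = 20 → U
  i= 1: F-U = 11 → L
  i= 2: T-D = 16 → Q
  i= 3: P-R = 24 → Y
  i= 4: V-C = 19 → T
  i= 5: C-I = 20 → U
  i= 6: Z-O = 11 → L
  i= 7: W-G = 16 → Q
  i= 8: Z-B = 24 → Y
  i= 9: C-J = 19 → T
  i=10: L-R = 20 → U
  i=11: F-U = 11 → L
  i=12: G-Q = 16 → Q
  i=13: T-V = 24 → Y
  i=14: J-Q = 19 → T
  shifts repeat with period 5: ULQYT

ULQYT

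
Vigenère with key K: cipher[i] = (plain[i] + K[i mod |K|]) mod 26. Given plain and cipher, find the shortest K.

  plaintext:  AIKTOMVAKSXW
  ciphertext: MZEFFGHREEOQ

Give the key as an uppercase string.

  i= 0: M-A = 12 → M
  i= 1: Z-I = 17 → R
  i= 2: E-K = 20 → U
  i= 3: F-T = 12 → M
  i= 4: F-O = 17 → R
  i= 5: G-M = 20 → U
  i= 6: H-V = 12 → M
  i= 7: R-A = 17 → R
  i= 8: E-K = 20 → U
  i= 9: E-S = 12 → M
  i=10: O-X = 17 → R
  i=11: Q-W = 20 → U
  shifts repeat with period 3: MRU

MRU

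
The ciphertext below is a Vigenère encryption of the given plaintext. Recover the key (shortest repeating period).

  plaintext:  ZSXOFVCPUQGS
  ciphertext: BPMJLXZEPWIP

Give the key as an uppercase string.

  i= 0: B-Z =  2 → C
  i= 1: P-S = 23 → X
  i= 2: M-X = 15 → P
  i= 3: J-O = 21 → V
  i= 4: L-F =  6 → G
  i= 5: X-V =  2 → C
  i= 6: Z-C = 23 → X
  i= 7: E-P = 15 → P
  i= 8: P-U = 21 → V
  i= 9: W-Q =  6 → G
  i=10: I-G =  2 → C
  i=11: P-S = 23 → X
  shifts repeat with period 5: CXPVG

CXPVG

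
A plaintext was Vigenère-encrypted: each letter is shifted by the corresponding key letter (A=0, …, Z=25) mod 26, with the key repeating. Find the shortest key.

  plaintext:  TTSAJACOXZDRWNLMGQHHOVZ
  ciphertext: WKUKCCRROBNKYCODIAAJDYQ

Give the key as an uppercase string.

  i= 0: W-T =  3 → D
  i= 1: K-T = 17 → R
  i= 2: U-S =  2 → C
  i= 3: K-A = 10 → K
  i= 4: C-J = 19 → T
  i= 5: C-A =  2 → C
  i= 6: R-C = 15 → P
  i= 7: R-O =  3 → D
  i= 8: O-X = 17 → R
  i= 9: B-Z =  2 → C
  i=10: N-D = 10 → K
  i=11: K-R = 19 → T
  i=12: Y-W =  2 → C
  i=13: C-N = 15 → P
  i=14: O-L =  3 → D
  i=15: D-M = 17 → R
  i=16: I-G =  2 → C
  i=17: A-Q = 10 → K
  i=18: A-H = 19 → T
  i=19: J-H =  2 → C
  i=20: D-O = 15 → P
  i=21: Y-V =  3 → D
  i=22: Q-Z = 17 → R
  shifts repeat with period 7: DRCKTCP

DRCKTCP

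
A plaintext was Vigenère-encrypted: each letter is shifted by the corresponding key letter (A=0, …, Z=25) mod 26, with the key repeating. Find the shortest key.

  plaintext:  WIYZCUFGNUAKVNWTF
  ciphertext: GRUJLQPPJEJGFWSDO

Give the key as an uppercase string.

KJW

  i= 0: G-W = 10 → K
  i= 1: R-I =  9 → J
  i= 2: U-Y = 22 → W
  i= 3: J-Z = 10 → K
  i= 4: L-C =  9 → J
  i= 5: Q-U = 22 → W
  i= 6: P-F = 10 → K
  i= 7: P-G =  9 → J
  i= 8: J-N = 22 → W
  i= 9: E-U = 10 → K
  i=10: J-A =  9 → J
  i=11: G-K = 22 → W
  i=12: F-V = 10 → K
  i=13: W-N =  9 → J
  i=14: S-W = 22 → W
  i=15: D-T = 10 → K
  i=16: O-F =  9 → J
  shifts repeat with period 3: KJW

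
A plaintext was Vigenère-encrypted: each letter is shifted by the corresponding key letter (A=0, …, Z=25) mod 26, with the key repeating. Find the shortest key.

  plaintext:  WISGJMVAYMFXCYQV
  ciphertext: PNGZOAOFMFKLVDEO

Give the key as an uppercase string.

TFO

  i= 0: P-W = 19 → T
  i= 1: N-I =  5 → F
  i= 2: G-S = 14 → O
  i= 3: Z-G = 19 → T
  i= 4: O-J =  5 → F
  i= 5: A-M = 14 → O
  i= 6: O-V = 19 → T
  i= 7: F-A =  5 → F
  i= 8: M-Y = 14 → O
  i= 9: F-M = 19 → T
  i=10: K-F =  5 → F
  i=11: L-X = 14 → O
  i=12: V-C = 19 → T
  i=13: D-Y =  5 → F
  i=14: E-Q = 14 → O
  i=15: O-V = 19 → T
  shifts repeat with period 3: TFO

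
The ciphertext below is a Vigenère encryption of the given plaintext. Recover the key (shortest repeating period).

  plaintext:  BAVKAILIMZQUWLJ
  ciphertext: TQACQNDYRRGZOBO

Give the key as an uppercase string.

  i= 0: T-B = 18 → S
  i= 1: Q-A = 16 → Q
  i= 2: A-V =  5 → F
  i= 3: C-K = 18 → S
  i= 4: Q-A = 16 → Q
  i= 5: N-I =  5 → F
  i= 6: D-L = 18 → S
  i= 7: Y-I = 16 → Q
  i= 8: R-M =  5 → F
  i= 9: R-Z = 18 → S
  i=10: G-Q = 16 → Q
  i=11: Z-U =  5 → F
  i=12: O-W = 18 → S
  i=13: B-L = 16 → Q
  i=14: O-J =  5 → F
  shifts repeat with period 3: SQF

SQF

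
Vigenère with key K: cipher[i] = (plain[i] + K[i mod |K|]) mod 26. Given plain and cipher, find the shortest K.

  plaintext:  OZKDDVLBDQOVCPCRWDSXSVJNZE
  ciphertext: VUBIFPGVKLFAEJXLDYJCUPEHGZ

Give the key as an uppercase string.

HVRFCUVU

  i= 0: V-O =  7 → H
  i= 1: U-Z = 21 → V
  i= 2: B-K = 17 → R
  i= 3: I-D =  5 → F
  i= 4: F-D =  2 → C
  i= 5: P-V = 20 → U
  i= 6: G-L = 21 → V
  i= 7: V-B = 20 → U
  i= 8: K-D =  7 → H
  i= 9: L-Q = 21 → V
  i=10: F-O = 17 → R
  i=11: A-V =  5 → F
  i=12: E-C =  2 → C
  i=13: J-P = 20 → U
  i=14: X-C = 21 → V
  i=15: L-R = 20 → U
  i=16: D-W =  7 → H
  i=17: Y-D = 21 → V
  i=18: J-S = 17 → R
  i=19: C-X =  5 → F
  i=20: U-S =  2 → C
  i=21: P-V = 20 → U
  i=22: E-J = 21 → V
  i=23: H-N = 20 → U
  i=24: G-Z =  7 → H
  i=25: Z-E = 21 → V
  shifts repeat with period 8: HVRFCUVU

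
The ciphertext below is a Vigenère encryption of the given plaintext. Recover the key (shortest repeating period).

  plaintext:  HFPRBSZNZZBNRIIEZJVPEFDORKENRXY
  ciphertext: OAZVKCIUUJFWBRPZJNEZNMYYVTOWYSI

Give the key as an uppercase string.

  i= 0: O-H =  7 → H
  i= 1: A-F = 21 → V
  i= 2: Z-P = 10 → K
  i= 3: V-R =  4 → E
  i= 4: K-B =  9 → J
  i= 5: C-S = 10 → K
  i= 6: I-Z =  9 → J
  i= 7: U-N =  7 → H
  i= 8: U-Z = 21 → V
  i= 9: J-Z = 10 → K
  i=10: F-B =  4 → E
  i=11: W-N =  9 → J
  i=12: B-R = 10 → K
  i=13: R-I =  9 → J
  i=14: P-I =  7 → H
  i=15: Z-E = 21 → V
  i=16: J-Z = 10 → K
  i=17: N-J =  4 → E
  i=18: E-V =  9 → J
  i=19: Z-P = 10 → K
  i=20: N-E =  9 → J
  i=21: M-F =  7 → H
  i=22: Y-D = 21 → V
  i=23: Y-O = 10 → K
  i=24: V-R =  4 → E
  i=25: T-K =  9 → J
  i=26: O-E = 10 → K
  i=27: W-N =  9 → J
  i=28: Y-R =  7 → H
  i=29: S-X = 21 → V
  i=30: I-Y = 10 → K
  shifts repeat with period 7: HVKEJKJ

HVKEJKJ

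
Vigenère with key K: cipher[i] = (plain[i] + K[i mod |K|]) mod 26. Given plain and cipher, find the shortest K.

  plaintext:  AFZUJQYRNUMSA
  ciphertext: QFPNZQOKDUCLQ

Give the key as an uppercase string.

  i= 0: Q-A = 16 → Q
  i= 1: F-F =  0 → A
  i= 2: P-Z = 16 → Q
  i= 3: N-U = 19 → T
  i= 4: Z-J = 16 → Q
  i= 5: Q-Q =  0 → A
  i= 6: O-Y = 16 → Q
  i= 7: K-R = 19 → T
  i= 8: D-N = 16 → Q
  i= 9: U-U =  0 → A
  i=10: C-M = 16 → Q
  i=11: L-S = 19 → T
  i=12: Q-A = 16 → Q
  shifts repeat with period 4: QAQT

QAQT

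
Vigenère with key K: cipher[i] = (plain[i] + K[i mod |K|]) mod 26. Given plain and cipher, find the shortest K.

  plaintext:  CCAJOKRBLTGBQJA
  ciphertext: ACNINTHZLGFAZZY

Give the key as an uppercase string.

  i= 0: A-C = 24 → Y
  i= 1: C-C =  0 → A
  i= 2: N-A = 13 → N
  i= 3: I-J = 25 → Z
  i= 4: N-O = 25 → Z
  i= 5: T-K =  9 → J
  i= 6: H-R = 16 → Q
  i= 7: Z-B = 24 → Y
  i= 8: L-L =  0 → A
  i= 9: G-T = 13 → N
  i=10: F-G = 25 → Z
  i=11: A-B = 25 → Z
  i=12: Z-Q =  9 → J
  i=13: Z-J = 16 → Q
  i=14: Y-A = 24 → Y
  shifts repeat with period 7: YANZZJQ

YANZZJQ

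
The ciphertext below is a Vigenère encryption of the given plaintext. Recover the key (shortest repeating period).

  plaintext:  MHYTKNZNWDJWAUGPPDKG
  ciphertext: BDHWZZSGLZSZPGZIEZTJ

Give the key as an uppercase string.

PWJDPMTT

  i= 0: B-M = 15 → P
  i= 1: D-H = 22 → W
  i= 2: H-Y =  9 → J
  i= 3: W-T =  3 → D
  i= 4: Z-K = 15 → P
  i= 5: Z-N = 12 → M
  i= 6: S-Z = 19 → T
  i= 7: G-N = 19 → T
  i= 8: L-W = 15 → P
  i= 9: Z-D = 22 → W
  i=10: S-J =  9 → J
  i=11: Z-W =  3 → D
  i=12: P-A = 15 → P
  i=13: G-U = 12 → M
  i=14: Z-G = 19 → T
  i=15: I-P = 19 → T
  i=16: E-P = 15 → P
  i=17: Z-D = 22 → W
  i=18: T-K =  9 → J
  i=19: J-G =  3 → D
  shifts repeat with period 8: PWJDPMTT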